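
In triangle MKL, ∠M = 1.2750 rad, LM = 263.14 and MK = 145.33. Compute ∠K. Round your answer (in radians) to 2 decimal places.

By the law of cosines, KL² = LM² + MK² − 2·LM·MK·cos M = 68068, so KL ≈ 260.9.
Law of cosines again: cos K = (MK² + KL² − LM²)/(2·MK·KL) ≈ 0.26303, so ∠K ≈ 1.3046 rad.

∠K ≈ 1.30 rad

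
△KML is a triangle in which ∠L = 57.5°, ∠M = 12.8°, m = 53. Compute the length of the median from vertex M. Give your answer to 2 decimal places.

m_M ≈ 212.17

The third angle is ∠K = 180° − ∠M − ∠L = 109.70°.
Law of sines: k = m·sin K/sin M ≈ 225.22.
Law of sines: l = m·sin L/sin M ≈ 201.76.
Median from M: ½√(2·l² + 2·k² − m²) ≈ 212.17.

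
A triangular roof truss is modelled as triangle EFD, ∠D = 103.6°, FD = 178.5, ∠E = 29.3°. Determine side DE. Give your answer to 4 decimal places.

267.1917

The third angle is ∠F = 180° − ∠D − ∠E = 47.10°.
Law of sines: DE = FD·sin F/sin E ≈ 267.19.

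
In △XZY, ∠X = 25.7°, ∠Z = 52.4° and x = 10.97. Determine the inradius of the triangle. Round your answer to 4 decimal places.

The third angle is ∠Y = 180° − ∠X − ∠Z = 101.90°.
Law of sines: z = x·sin Z/sin X ≈ 20.042.
Law of sines: y = x·sin Y/sin X ≈ 24.753.
Area = ½·x·z·sin Y ≈ 107.57.
Semiperimeter s = (10.97+20.042+24.753)/2 = 27.882.
Inradius = area/s = 107.57/27.882 ≈ 3.8579.

3.8579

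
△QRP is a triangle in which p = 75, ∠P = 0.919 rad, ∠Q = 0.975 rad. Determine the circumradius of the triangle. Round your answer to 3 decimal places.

47.170

The third angle is ∠R = π − ∠P − ∠Q = 1.248 rad.
Law of sines: q = p·sin Q/sin P ≈ 78.086.
Law of sines: r = p·sin R/sin P ≈ 89.455.
Circumradius = p/(2 sin P) ≈ 47.17.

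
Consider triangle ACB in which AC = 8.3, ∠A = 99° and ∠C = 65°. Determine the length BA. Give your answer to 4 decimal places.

27.2908

The third angle is ∠B = 180° − ∠A − ∠C = 16.00°.
Law of sines: BA = AC·sin C/sin B ≈ 27.291.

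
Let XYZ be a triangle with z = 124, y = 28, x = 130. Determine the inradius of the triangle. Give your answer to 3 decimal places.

Semiperimeter s = (130 + 28 + 124)/2 = 141.
Heron's formula: area = √(141·11·113·17) ≈ 1726.1.
Inradius = area/s = 1726.1/141 ≈ 12.242.

r ≈ 12.242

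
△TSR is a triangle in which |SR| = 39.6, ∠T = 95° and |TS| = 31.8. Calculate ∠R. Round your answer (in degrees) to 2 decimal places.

∠R ≈ 53.13°

Law of sines: sin R = |TS|·sin T/|SR| ≈ 0.79997.
Since |SR| ≥ |TS|, only the acute value applies: ∠R ≈ 53.13°.
Then ∠S = 180° − ∠T − ∠R ≈ 31.87°.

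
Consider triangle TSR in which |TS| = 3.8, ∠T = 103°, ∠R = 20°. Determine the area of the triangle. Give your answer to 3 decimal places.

The third angle is ∠S = 180° − ∠R − ∠T = 57.00°.
Law of sines: |SR| = |TS|·sin T/sin R ≈ 10.826.
Law of sines: |RT| = |TS|·sin S/sin R ≈ 9.318.
Area = ½·|TS|·|SR|·sin S ≈ 17.25.

area ≈ 17.250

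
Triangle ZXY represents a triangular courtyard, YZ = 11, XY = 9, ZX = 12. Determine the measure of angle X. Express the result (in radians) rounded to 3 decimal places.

1.068

By the law of cosines, cos X = (ZX² + XY² − YZ²) / (2·ZX·XY) ≈ 0.48148, so ∠X ≈ 1.0685 rad.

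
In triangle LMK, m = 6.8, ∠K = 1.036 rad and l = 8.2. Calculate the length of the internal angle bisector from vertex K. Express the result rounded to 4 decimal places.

t_K ≈ 6.4593

By the law of cosines, k² = l² + m² − 2·l·m·cos K = 56.642, so k ≈ 7.5261.
The bisector from K has length 2·l·m·cos(∠K/2)/(l+m) ≈ 6.4593.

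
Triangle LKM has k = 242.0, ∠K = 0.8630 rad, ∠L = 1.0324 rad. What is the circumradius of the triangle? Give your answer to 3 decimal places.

159.253

The third angle is ∠M = π − ∠L − ∠K = 1.2462 rad.
Law of sines: l = k·sin L/sin K ≈ 273.45.
Law of sines: m = k·sin M/sin K ≈ 301.87.
Circumradius = k/(2 sin K) ≈ 159.25.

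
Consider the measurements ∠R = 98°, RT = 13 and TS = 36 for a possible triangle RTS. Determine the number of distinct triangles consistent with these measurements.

RT·sin R = 13·sin(98°) ≈ 12.87.
Since ∠R is not acute, a triangle exists only if TS > RT; here TS > RT, so there is exactly one triangle.

1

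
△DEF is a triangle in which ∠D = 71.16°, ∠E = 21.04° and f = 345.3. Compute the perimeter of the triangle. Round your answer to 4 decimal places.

The third angle is ∠F = 180° − ∠D − ∠E = 87.80°.
Law of sines: d = f·sin D/sin F ≈ 327.04.
Law of sines: e = f·sin E/sin F ≈ 124.06.
Semiperimeter s = (327.04+124.06+345.3)/2 = 398.2.
Perimeter = 327.04 + 124.06 + 345.3 = 796.4.

perimeter ≈ 796.4022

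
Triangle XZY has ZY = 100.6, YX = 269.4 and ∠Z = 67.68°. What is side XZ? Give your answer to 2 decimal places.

291.02

Law of sines: sin X = ZY·sin Z/YX ≈ 0.34544.
Since YX ≥ ZY, only the acute value applies: ∠X ≈ 20.21°.
Then ∠Y = 180° − ∠Z − ∠X ≈ 92.11°.
Law of sines gives XZ = YX·sin Y/sin Z ≈ 291.02.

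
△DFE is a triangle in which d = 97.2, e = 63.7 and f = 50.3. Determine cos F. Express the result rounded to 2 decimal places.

By the law of cosines, cos F = (e² + d² − f²) / (2·e·d) ≈ 0.88631, so ∠F ≈ 27.59°.

0.89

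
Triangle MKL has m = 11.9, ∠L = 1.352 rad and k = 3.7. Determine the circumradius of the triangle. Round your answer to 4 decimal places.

By the law of cosines, l² = m² + k² − 2·m·k·cos L = 136.19, so l ≈ 11.67.
Area = ½·m·k·sin L ≈ 21.49.
Circumradius = l/(2 sin L) ≈ 5.9774.

5.9774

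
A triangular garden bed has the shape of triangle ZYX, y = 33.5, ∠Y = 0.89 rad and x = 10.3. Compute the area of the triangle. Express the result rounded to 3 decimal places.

area ≈ 156.126

Law of sines: sin X = x·sin Y/y ≈ 0.23892.
Since y ≥ x, only the acute value applies: ∠X ≈ 0.241 rad.
Then ∠Z = π − ∠Y − ∠X ≈ 2.010 rad.
Law of sines gives z = y·sin Z/sin Y ≈ 39.013.
Area = ½·y·x·sin Z ≈ 156.13.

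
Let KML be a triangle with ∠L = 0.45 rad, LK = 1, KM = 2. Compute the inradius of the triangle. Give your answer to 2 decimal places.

0.21

Law of sines: sin M = LK·sin L/KM ≈ 0.21748.
Since KM ≥ LK, only the acute value applies: ∠M ≈ 0.219 rad.
Then ∠K = π − ∠L − ∠M ≈ 2.472 rad.
Law of sines gives ML = KM·sin K/sin L ≈ 2.8526.
Area = ½·KM·LK·sin K ≈ 0.62039.
Semiperimeter s = (2.8526+1+2)/2 = 2.9263.
Inradius = area/s = 0.62039/2.9263 ≈ 0.212.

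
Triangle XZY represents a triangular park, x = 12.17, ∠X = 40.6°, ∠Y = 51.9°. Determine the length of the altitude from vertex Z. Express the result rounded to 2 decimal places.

The third angle is ∠Z = 180° − ∠Y − ∠X = 87.50°.
Law of sines: z = x·sin Z/sin X ≈ 18.683.
Law of sines: y = x·sin Y/sin X ≈ 14.716.
Area = ½·x·z·sin Y ≈ 89.464.
The altitude from Z has length 2·area/z ≈ 9.577.

h_Z ≈ 9.58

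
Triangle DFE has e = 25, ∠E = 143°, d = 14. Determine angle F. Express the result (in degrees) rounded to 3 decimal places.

∠F ≈ 17.305°

Law of sines: sin D = d·sin E/e ≈ 0.33702.
Since e ≥ d, only the acute value applies: ∠D ≈ 19.70°.
Then ∠F = 180° − ∠E − ∠D ≈ 17.30°.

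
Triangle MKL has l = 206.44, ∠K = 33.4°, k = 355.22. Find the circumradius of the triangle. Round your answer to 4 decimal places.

R ≈ 322.6453

Law of sines: sin L = l·sin K/k ≈ 0.31992.
Since k ≥ l, only the acute value applies: ∠L ≈ 18.66°.
Then ∠M = 180° − ∠K − ∠L ≈ 127.94°.
Law of sines gives m = k·sin M/sin K ≈ 508.9.
Circumradius = k/(2 sin K) ≈ 322.65.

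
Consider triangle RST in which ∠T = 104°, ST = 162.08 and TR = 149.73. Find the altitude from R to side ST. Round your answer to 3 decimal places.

145.282

By the law of cosines, RS² = ST² + TR² − 2·ST·TR·cos T = 60431, so RS ≈ 245.83.
Area = ½·ST·TR·sin T ≈ 11774.
The altitude from R has length 2·area/ST ≈ 145.28.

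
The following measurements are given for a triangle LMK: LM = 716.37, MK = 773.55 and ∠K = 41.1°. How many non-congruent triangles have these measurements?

MK·sin K = 773.55·sin(41.1°) ≈ 508.5.
Since MK sin K < LM < MK (508.5 < 716.37 < 773.55), two triangles exist.

2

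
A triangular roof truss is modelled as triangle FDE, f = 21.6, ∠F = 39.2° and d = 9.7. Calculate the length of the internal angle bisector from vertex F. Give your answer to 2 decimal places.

13.60

Law of sines: sin D = d·sin F/f ≈ 0.28383.
Since f ≥ d, only the acute value applies: ∠D ≈ 16.49°.
Then ∠E = 180° − ∠F − ∠D ≈ 124.31°.
Law of sines gives e = f·sin E/sin F ≈ 28.229.
The bisector from F has length 2·d·e·cos(∠F/2)/(d+e) ≈ 13.602.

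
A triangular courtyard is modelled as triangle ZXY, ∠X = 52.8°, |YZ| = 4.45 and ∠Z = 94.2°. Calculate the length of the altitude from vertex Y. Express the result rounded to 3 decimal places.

h_Y ≈ 4.438

The third angle is ∠Y = 180° − ∠Z − ∠X = 33.00°.
Law of sines: |XY| = |YZ|·sin Z/sin X ≈ 5.5717.
Law of sines: |ZX| = |YZ|·sin Y/sin X ≈ 3.0428.
Area = ½·|YZ|·|XY|·sin Y ≈ 6.7519.
The altitude from Y has length 2·area/|ZX| ≈ 4.438.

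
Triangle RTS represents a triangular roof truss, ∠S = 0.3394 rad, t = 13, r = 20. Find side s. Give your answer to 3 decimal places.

8.869

By the law of cosines, s² = r² + t² − 2·r·t·cos S = 78.664, so s ≈ 8.8693.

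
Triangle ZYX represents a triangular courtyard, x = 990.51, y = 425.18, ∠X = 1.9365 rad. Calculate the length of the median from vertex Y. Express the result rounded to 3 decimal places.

854.793

Law of sines: sin Y = y·sin X/x ≈ 0.40087.
Since x ≥ y, only the acute value applies: ∠Y ≈ 0.4125 rad.
Then ∠Z = π − ∠X − ∠Y ≈ 0.7926 rad.
Law of sines gives z = x·sin Z/sin X ≈ 755.39.
Median from Y: ½√(2·x² + 2·z² − y²) ≈ 854.79.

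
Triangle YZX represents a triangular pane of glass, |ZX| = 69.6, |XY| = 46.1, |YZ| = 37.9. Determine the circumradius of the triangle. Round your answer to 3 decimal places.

R ≈ 37.411

By the law of cosines, cos Y = (|XY|² + |YZ|² − |ZX|²) / (2·|XY|·|YZ|) ≈ -0.36703, so ∠Y ≈ 1.947 rad.
Circumradius = |ZX|/(2 sin Y) ≈ 37.411.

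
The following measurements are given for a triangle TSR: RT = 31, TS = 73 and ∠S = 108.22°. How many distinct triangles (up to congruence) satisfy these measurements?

0

TS·sin S = 73·sin(108.22°) ≈ 69.34.
Since ∠S is not acute, a triangle exists only if RT > TS; here RT ≤ TS, so there is no triangle.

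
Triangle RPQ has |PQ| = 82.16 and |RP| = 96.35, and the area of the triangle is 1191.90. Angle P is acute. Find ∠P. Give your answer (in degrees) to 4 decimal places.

17.5256

From area = ½·|RP|·|PQ|·sin P, we get sin P = 2·area/(|RP|·|PQ|) ≈ 0.30113.
Taking the acute solution, ∠P ≈ 17.53°.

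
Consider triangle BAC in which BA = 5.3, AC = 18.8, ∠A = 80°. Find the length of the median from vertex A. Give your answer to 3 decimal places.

m_A ≈ 10.200

By the law of cosines, CB² = BA² + AC² − 2·BA·AC·cos A = 346.93, so CB ≈ 18.626.
Median from A: ½√(2·BA² + 2·AC² − CB²) ≈ 10.2.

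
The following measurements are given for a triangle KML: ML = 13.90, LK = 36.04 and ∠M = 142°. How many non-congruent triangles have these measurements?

1

ML·sin M = 13.90·sin(142°) ≈ 8.558.
Since ∠M is not acute, a triangle exists only if LK > ML; here LK > ML, so there is exactly one triangle.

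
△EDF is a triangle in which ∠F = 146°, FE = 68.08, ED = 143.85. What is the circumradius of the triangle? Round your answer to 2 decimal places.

Law of sines: sin D = FE·sin F/ED ≈ 0.26465.
Since ED ≥ FE, only the acute value applies: ∠D ≈ 15.35°.
Then ∠E = 180° − ∠F − ∠D ≈ 18.65°.
Law of sines gives DF = ED·sin E/sin F ≈ 82.28.
Circumradius = ED/(2 sin F) ≈ 128.62.

R ≈ 128.62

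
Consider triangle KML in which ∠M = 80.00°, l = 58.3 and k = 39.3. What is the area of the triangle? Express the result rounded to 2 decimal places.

area ≈ 1128.19

Area = ½·l·k·sin M ≈ 1128.2.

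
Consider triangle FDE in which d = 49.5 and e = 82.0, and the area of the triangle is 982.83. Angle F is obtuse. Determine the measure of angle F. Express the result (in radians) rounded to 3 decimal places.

∠F ≈ 2.636 rad

From area = ½·d·e·sin F, we get sin F = 2·area/(d·e) ≈ 0.48427.
Taking the obtuse solution, ∠F ≈ 2.6361 rad.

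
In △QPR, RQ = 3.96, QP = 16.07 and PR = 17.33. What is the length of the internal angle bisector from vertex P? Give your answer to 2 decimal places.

t_P ≈ 16.57

By the law of cosines, cos P = (QP² + PR² − RQ²) / (2·QP·PR) ≈ 0.97470, so ∠P ≈ 12.92°.
The bisector from P has length 2·QP·PR·cos(∠P/2)/(QP+PR) ≈ 16.57.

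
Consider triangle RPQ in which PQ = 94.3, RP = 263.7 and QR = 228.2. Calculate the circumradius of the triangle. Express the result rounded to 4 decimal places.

134.5443

By the law of cosines, cos R = (QR² + RP² − PQ²) / (2·QR·RP) ≈ 0.93658, so ∠R ≈ 0.358 rad.
Circumradius = PQ/(2 sin R) ≈ 134.54.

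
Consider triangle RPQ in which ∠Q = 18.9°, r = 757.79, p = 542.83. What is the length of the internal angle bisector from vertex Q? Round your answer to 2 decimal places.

623.96

By the law of cosines, q² = r² + p² − 2·r·p·cos Q = 90564, so q ≈ 300.94.
The bisector from Q has length 2·r·p·cos(∠Q/2)/(r+p) ≈ 623.96.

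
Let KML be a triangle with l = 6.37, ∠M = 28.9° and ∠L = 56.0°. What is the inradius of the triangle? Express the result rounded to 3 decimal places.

1.328

The third angle is ∠K = 180° − ∠M − ∠L = 95.10°.
Law of sines: k = l·sin K/sin L ≈ 7.6532.
Law of sines: m = l·sin M/sin L ≈ 3.7134.
Area = ½·l·k·sin M ≈ 11.78.
Semiperimeter s = (7.6532+3.7134+6.37)/2 = 8.8683.
Inradius = area/s = 11.78/8.8683 ≈ 1.3284.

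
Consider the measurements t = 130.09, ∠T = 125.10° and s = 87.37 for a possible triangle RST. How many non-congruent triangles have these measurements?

s·sin T = 87.37·sin(125.10°) ≈ 71.48.
Since ∠T is not acute, a triangle exists only if t > s; here t > s, so there is exactly one triangle.

1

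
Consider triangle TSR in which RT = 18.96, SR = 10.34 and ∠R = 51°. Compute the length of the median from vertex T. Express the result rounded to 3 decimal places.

By the law of cosines, TS² = SR² + RT² − 2·SR·RT·cos R = 219.65, so TS ≈ 14.82.
Median from T: ½√(2·RT² + 2·TS² − SR²) ≈ 16.212.

m_T ≈ 16.212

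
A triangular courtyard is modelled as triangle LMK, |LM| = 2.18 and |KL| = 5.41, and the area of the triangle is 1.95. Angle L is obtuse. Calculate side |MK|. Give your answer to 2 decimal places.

From area = ½·|KL|·|LM|·sin L, we get sin L = 2·area/(|KL|·|LM|) ≈ 0.33068.
Taking the obtuse solution, ∠L ≈ 160.69°.
Law of cosines then gives |MK| ≈ 7.5021.

7.50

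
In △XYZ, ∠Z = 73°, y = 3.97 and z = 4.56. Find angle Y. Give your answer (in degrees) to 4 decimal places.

56.3639

Law of sines: sin Y = y·sin Z/z ≈ 0.83257.
Since z ≥ y, only the acute value applies: ∠Y ≈ 56.36°.
Then ∠X = 180° − ∠Z − ∠Y ≈ 50.64°.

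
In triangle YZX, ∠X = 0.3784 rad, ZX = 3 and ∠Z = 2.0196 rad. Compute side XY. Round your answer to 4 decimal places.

3.9928

The third angle is ∠Y = π − ∠Z − ∠X = 0.7436 rad.
Law of sines: XY = ZX·sin Z/sin Y ≈ 3.9928.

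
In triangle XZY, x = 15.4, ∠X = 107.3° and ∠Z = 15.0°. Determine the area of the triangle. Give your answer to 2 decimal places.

area ≈ 27.17

The third angle is ∠Y = 180° − ∠X − ∠Z = 57.70°.
Law of sines: z = x·sin Z/sin X ≈ 4.1747.
Law of sines: y = x·sin Y/sin X ≈ 13.634.
Area = ½·x·z·sin Y ≈ 27.171.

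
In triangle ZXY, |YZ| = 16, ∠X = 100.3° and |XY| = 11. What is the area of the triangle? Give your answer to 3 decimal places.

53.126

Law of sines: sin Z = |XY|·sin X/|YZ| ≈ 0.67642.
Since |YZ| ≥ |XY|, only the acute value applies: ∠Z ≈ 42.56°.
Then ∠Y = 180° − ∠X − ∠Z ≈ 37.14°.
Law of sines gives |ZX| = |YZ|·sin Y/sin X ≈ 9.8174.
Area = ½·|YZ|·|XY|·sin Y ≈ 53.126.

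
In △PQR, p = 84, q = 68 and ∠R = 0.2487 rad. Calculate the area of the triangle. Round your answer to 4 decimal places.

702.9877

Area = ½·p·q·sin R ≈ 702.99.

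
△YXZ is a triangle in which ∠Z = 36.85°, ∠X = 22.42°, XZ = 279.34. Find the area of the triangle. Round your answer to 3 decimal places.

area ≈ 10381.746

The third angle is ∠Y = 180° − ∠X − ∠Z = 120.73°.
Law of sines: ZY = XZ·sin X/sin Y ≈ 123.94.
Law of sines: YX = XZ·sin Z/sin Y ≈ 194.89.
Area = ½·XZ·ZY·sin Z ≈ 10382.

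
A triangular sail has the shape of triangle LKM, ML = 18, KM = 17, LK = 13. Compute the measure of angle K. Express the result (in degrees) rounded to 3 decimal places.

By the law of cosines, cos K = (LK² + KM² − ML²) / (2·LK·KM) ≈ 0.30317, so ∠K ≈ 72.35°.

∠K ≈ 72.352°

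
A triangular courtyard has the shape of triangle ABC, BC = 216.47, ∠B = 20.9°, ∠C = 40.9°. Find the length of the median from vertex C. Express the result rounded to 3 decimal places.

144.232

The third angle is ∠A = 180° − ∠B − ∠C = 118.20°.
Law of sines: CA = BC·sin B/sin A ≈ 87.624.
Law of sines: AB = BC·sin C/sin A ≈ 160.82.
Median from C: ½√(2·BC² + 2·CA² − AB²) ≈ 144.23.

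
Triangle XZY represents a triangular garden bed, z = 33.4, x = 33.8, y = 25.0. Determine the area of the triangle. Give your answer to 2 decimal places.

Semiperimeter s = (33.8 + 33.4 + 25)/2 = 46.1.
Heron's formula: area = √(46.1·12.3·12.7·21.1) ≈ 389.8.

area ≈ 389.80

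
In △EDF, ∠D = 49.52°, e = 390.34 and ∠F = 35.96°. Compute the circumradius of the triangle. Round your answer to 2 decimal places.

The third angle is ∠E = 180° − ∠D − ∠F = 94.52°.
Law of sines: d = e·sin D/sin E ≈ 297.83.
Law of sines: f = e·sin F/sin E ≈ 229.93.
Circumradius = e/(2 sin E) ≈ 195.78.

195.78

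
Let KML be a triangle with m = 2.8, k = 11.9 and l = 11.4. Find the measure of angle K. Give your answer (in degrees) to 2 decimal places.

By the law of cosines, cos K = (m² + l² − k²) / (2·m·l) ≈ -0.05968, so ∠K ≈ 93.42°.

93.42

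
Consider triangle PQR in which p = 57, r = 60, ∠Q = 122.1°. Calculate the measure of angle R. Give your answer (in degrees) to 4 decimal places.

29.7626

By the law of cosines, q² = r² + p² − 2·r·p·cos Q = 10484, so q ≈ 102.39.
Law of cosines again: cos R = (p² + q² − r²)/(2·p·q) ≈ 0.86809, so ∠R ≈ 29.76°.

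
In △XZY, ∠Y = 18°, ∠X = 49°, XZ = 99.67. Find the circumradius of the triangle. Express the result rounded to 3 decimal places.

R ≈ 161.269

The third angle is ∠Z = 180° − ∠Y − ∠X = 113.00°.
Law of sines: ZY = XZ·sin X/sin Y ≈ 243.42.
Law of sines: YX = XZ·sin Z/sin Y ≈ 296.9.
Circumradius = XZ/(2 sin Y) ≈ 161.27.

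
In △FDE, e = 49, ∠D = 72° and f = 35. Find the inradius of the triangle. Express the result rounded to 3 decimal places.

r ≈ 12.113

By the law of cosines, d² = e² + f² − 2·e·f·cos D = 2566.1, so d ≈ 50.656.
Area = ½·e·f·sin D ≈ 815.53.
Semiperimeter s = (35+50.656+49)/2 = 67.328.
Inradius = area/s = 815.53/67.328 ≈ 12.113.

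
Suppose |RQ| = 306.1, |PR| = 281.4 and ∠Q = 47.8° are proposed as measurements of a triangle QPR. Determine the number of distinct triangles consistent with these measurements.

|RQ|·sin Q = 306.1·sin(47.8°) ≈ 226.8.
Since |RQ| sin Q < |PR| < |RQ| (226.8 < 281.4 < 306.1), two triangles exist.

2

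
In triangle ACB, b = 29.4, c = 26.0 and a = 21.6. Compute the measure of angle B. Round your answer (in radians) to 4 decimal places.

∠B ≈ 1.3205 rad

By the law of cosines, cos B = (a² + c² − b²) / (2·a·c) ≈ 0.24769, so ∠B ≈ 1.321 rad.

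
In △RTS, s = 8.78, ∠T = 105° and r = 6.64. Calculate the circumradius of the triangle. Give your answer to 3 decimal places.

6.368

By the law of cosines, t² = s² + r² − 2·s·r·cos T = 151.36, so t ≈ 12.303.
Area = ½·s·r·sin T ≈ 28.156.
Circumradius = t/(2 sin T) ≈ 6.3683.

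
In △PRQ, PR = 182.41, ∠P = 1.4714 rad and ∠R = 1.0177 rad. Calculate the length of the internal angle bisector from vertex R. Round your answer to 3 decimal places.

197.866

The third angle is ∠Q = π − ∠P − ∠R = 0.6525 rad.
Law of sines: RQ = PR·sin P/sin Q ≈ 298.94.
Law of sines: QP = PR·sin R/sin Q ≈ 255.63.
The bisector from R has length 2·PR·RQ·cos(∠R/2)/(PR+RQ) ≈ 197.87.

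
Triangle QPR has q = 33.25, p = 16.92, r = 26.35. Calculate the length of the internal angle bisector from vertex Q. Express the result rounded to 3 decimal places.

By the law of cosines, cos Q = (p² + r² − q²) / (2·p·r) ≈ -0.14013, so ∠Q ≈ 98.06°.
The bisector from Q has length 2·p·r·cos(∠Q/2)/(p+r) ≈ 13.512.

t_Q ≈ 13.512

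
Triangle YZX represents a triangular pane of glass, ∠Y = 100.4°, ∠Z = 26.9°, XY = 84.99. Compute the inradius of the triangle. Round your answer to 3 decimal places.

The third angle is ∠X = 180° − ∠Y − ∠Z = 52.70°.
Law of sines: ZX = XY·sin Y/sin Z ≈ 184.76.
Law of sines: YZ = XY·sin X/sin Z ≈ 149.43.
Area = ½·XY·ZX·sin X ≈ 6245.7.
Semiperimeter s = (184.76+84.99+149.43)/2 = 209.59.
Inradius = area/s = 6245.7/209.59 ≈ 29.799.

r ≈ 29.799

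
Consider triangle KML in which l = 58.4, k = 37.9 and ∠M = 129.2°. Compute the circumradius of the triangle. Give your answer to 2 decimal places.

By the law of cosines, m² = l² + k² − 2·l·k·cos M = 7644.8, so m ≈ 87.434.
Area = ½·l·k·sin M ≈ 857.62.
Circumradius = m/(2 sin M) ≈ 56.413.

R ≈ 56.41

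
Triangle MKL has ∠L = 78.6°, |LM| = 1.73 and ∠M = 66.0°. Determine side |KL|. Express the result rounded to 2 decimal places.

2.73

The third angle is ∠K = 180° − ∠L − ∠M = 35.40°.
Law of sines: |KL| = |LM|·sin M/sin K ≈ 2.7283.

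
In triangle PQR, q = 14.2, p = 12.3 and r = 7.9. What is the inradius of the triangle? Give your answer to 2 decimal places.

2.82

Semiperimeter s = (12.3 + 14.2 + 7.9)/2 = 17.2.
Heron's formula: area = √(17.2·4.9·3·9.3) ≈ 48.491.
Inradius = area/s = 48.491/17.2 ≈ 2.8193.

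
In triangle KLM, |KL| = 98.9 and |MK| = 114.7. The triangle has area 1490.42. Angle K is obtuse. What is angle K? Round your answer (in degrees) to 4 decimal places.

164.7654

From area = ½·|MK|·|KL|·sin K, we get sin K = 2·area/(|MK|·|KL|) ≈ 0.26277.
Taking the obtuse solution, ∠K ≈ 164.77°.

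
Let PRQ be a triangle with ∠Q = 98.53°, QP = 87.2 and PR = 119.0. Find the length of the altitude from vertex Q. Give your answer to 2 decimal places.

50.05

Law of sines: sin R = QP·sin Q/PR ≈ 0.72467.
Since PR ≥ QP, only the acute value applies: ∠R ≈ 46.44°.
Then ∠P = 180° − ∠Q − ∠R ≈ 35.03°.
Law of sines gives RQ = PR·sin P/sin Q ≈ 69.069.
Area = ½·PR·QP·sin P ≈ 2978.1.
The altitude from Q has length 2·area/PR ≈ 50.052.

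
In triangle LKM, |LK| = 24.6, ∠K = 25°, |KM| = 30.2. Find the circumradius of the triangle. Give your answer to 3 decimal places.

By the law of cosines, |ML|² = |LK|² + |KM|² − 2·|LK|·|KM|·cos K = 170.57, so |ML| ≈ 13.06.
Area = ½·|LK|·|KM|·sin K ≈ 156.99.
Circumradius = |ML|/(2 sin K) ≈ 15.452.

R ≈ 15.452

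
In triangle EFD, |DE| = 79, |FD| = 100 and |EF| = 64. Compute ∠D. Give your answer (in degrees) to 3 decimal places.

By the law of cosines, cos D = (|FD|² + |DE|² − |EF|²) / (2·|FD|·|DE|) ≈ 0.76867, so ∠D ≈ 39.77°.

∠D ≈ 39.765°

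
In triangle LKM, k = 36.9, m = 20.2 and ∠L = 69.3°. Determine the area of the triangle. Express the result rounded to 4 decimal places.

area ≈ 348.6306

Area = ½·k·m·sin L ≈ 348.63.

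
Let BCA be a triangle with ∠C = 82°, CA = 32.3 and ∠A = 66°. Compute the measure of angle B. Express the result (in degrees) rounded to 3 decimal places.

The third angle is ∠B = 180° − ∠C − ∠A = 32.00°.

∠B ≈ 32.000°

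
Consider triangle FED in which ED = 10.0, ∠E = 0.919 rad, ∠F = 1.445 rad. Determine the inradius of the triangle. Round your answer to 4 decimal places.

r ≈ 2.2411

The third angle is ∠D = π − ∠F − ∠E = 0.778 rad.
Law of sines: DF = ED·sin E/sin F ≈ 8.0133.
Law of sines: FE = ED·sin D/sin F ≈ 7.0715.
Area = ½·ED·DF·sin D ≈ 28.109.
Semiperimeter s = (10+8.0133+7.0715)/2 = 12.542.
Inradius = area/s = 28.109/12.542 ≈ 2.2411.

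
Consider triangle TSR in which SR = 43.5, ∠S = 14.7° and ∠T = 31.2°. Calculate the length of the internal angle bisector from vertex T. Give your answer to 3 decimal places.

The third angle is ∠R = 180° − ∠T − ∠S = 134.10°.
Law of sines: RT = SR·sin S/sin T ≈ 21.309.
Law of sines: TS = SR·sin R/sin T ≈ 60.303.
The bisector from T has length 2·RT·TS·cos(∠T/2)/(RT+TS) ≈ 30.33.

t_T ≈ 30.330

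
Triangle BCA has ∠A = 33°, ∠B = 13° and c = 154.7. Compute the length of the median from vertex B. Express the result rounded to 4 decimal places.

The third angle is ∠C = 180° − ∠A − ∠B = 134.00°.
Law of sines: b = c·sin B/sin C ≈ 48.378.
Law of sines: a = c·sin A/sin C ≈ 117.13.
Median from B: ½√(2·c² + 2·a² − b²) ≈ 135.06.

m_B ≈ 135.0576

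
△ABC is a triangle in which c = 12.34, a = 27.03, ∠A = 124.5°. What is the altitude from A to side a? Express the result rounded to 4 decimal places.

Law of sines: sin C = c·sin A/a ≈ 0.37624.
Since a ≥ c, only the acute value applies: ∠C ≈ 22.10°.
Then ∠B = 180° − ∠A − ∠C ≈ 33.40°.
Law of sines gives b = a·sin B/sin A ≈ 18.054.
Area = ½·a·c·sin B ≈ 91.804.
The altitude from A has length 2·area/a ≈ 6.7928.

6.7928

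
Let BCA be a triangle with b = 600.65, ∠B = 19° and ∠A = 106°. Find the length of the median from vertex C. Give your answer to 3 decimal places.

The third angle is ∠C = 180° − ∠A − ∠B = 55.00°.
Law of sines: c = b·sin C/sin B ≈ 1511.3.
Law of sines: a = b·sin A/sin B ≈ 1773.5.
Median from C: ½√(2·a² + 2·b² − c²) ≈ 1087.2.

m_C ≈ 1087.189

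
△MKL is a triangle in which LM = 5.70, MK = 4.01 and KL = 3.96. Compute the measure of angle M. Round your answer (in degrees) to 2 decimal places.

By the law of cosines, cos M = (LM² + MK² − KL²) / (2·LM·MK) ≈ 0.71944, so ∠M ≈ 43.99°.

43.99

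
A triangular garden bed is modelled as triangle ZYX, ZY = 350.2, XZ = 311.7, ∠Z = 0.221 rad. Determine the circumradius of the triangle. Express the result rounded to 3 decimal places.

By the law of cosines, YX² = XZ² + ZY² − 2·XZ·ZY·cos Z = 6791.9, so YX ≈ 82.413.
Area = ½·XZ·ZY·sin Z ≈ 11964.
Circumradius = YX/(2 sin Z) ≈ 187.98.

R ≈ 187.982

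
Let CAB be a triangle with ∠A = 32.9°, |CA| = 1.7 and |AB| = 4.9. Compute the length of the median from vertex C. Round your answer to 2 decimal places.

1.38

By the law of cosines, |BC|² = |CA|² + |AB|² − 2·|CA|·|AB|·cos A = 12.912, so |BC| ≈ 3.5933.
Median from C: ½√(2·|BC|² + 2·|CA|² − |AB|²) ≈ 1.3778.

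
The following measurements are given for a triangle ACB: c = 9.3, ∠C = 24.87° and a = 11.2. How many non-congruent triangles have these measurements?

2

a·sin C = 11.2·sin(24.87°) ≈ 4.71.
Since a sin C < c < a (4.71 < 9.3 < 11.2), two triangles exist.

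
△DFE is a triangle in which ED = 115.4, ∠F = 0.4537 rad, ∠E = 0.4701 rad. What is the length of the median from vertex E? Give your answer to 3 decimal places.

158.649

The third angle is ∠D = π − ∠F − ∠E = 2.2178 rad.
Law of sines: FE = ED·sin D/sin F ≈ 210.08.
Law of sines: DF = ED·sin E/sin F ≈ 119.27.
Median from E: ½√(2·FE² + 2·ED² − DF²) ≈ 158.65.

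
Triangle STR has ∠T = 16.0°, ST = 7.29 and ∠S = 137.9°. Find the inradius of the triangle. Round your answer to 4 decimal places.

r ≈ 0.9720

The third angle is ∠R = 180° − ∠S − ∠T = 26.10°.
Law of sines: TR = ST·sin S/sin R ≈ 11.109.
Law of sines: RS = ST·sin T/sin R ≈ 4.5674.
Area = ½·ST·TR·sin T ≈ 11.161.
Semiperimeter s = (11.109+4.5674+7.29)/2 = 11.483.
Inradius = area/s = 11.161/11.483 ≈ 0.97197.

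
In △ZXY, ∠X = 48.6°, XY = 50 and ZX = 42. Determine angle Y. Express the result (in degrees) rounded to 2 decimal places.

54.80

By the law of cosines, YZ² = ZX² + XY² − 2·ZX·XY·cos X = 1486.5, so YZ ≈ 38.555.
Law of cosines again: cos Y = (XY² + YZ² − ZX²)/(2·XY·YZ) ≈ 0.57645, so ∠Y ≈ 54.80°.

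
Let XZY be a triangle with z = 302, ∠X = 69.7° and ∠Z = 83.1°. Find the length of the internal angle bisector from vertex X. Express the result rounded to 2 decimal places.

The third angle is ∠Y = 180° − ∠X − ∠Z = 27.20°.
Law of sines: x = z·sin X/sin Z ≈ 285.31.
Law of sines: y = z·sin Y/sin Z ≈ 139.05.
The bisector from X has length 2·z·y·cos(∠X/2)/(z+y) ≈ 156.27.

t_X ≈ 156.27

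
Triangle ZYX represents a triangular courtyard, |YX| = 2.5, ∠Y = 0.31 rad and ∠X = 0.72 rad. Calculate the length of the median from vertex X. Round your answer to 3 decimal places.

The third angle is ∠Z = π − ∠Y − ∠X = 2.112 rad.
Law of sines: |XZ| = |YX|·sin Y/sin Z ≈ 0.88959.
Law of sines: |ZY| = |YX|·sin X/sin Z ≈ 1.9229.
Median from X: ½√(2·|YX|² + 2·|XZ|² − |ZY|²) ≈ 1.6113.

m_X ≈ 1.611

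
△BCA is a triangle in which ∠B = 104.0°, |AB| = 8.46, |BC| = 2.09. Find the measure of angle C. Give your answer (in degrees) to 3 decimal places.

63.255

By the law of cosines, |CA|² = |AB|² + |BC|² − 2·|AB|·|BC|·cos B = 84.495, so |CA| ≈ 9.1921.
Law of cosines again: cos C = (|BC|² + |CA|² − |AB|²)/(2·|BC|·|CA|) ≈ 0.45002, so ∠C ≈ 63.25°.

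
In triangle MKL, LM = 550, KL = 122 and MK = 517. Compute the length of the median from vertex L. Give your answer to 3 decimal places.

m_L ≈ 303.100

Median from L: ½√(2·KL² + 2·LM² − MK²) ≈ 303.1.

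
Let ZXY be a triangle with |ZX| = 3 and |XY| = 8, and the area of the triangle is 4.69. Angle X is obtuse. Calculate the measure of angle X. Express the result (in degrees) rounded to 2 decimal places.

156.99

From area = ½·|ZX|·|XY|·sin X, we get sin X = 2·area/(|ZX|·|XY|) ≈ 0.39083.
Taking the obtuse solution, ∠X ≈ 156.99°.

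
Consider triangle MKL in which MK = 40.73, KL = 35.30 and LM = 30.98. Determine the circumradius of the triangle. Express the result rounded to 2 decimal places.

21.03

By the law of cosines, cos M = (LM² + MK² − KL²) / (2·LM·MK) ≈ 0.54390, so ∠M ≈ 57.05°.
Circumradius = KL/(2 sin M) ≈ 21.033.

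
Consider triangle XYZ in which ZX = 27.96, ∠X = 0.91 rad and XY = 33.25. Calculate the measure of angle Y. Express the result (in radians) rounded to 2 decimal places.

By the law of cosines, YZ² = ZX² + XY² − 2·ZX·XY·cos X = 746.16, so YZ ≈ 27.316.
Law of cosines again: cos Y = (XY² + YZ² − ZX²)/(2·XY·YZ) ≈ 0.58902, so ∠Y ≈ 0.941 rad.

∠Y ≈ 0.94 rad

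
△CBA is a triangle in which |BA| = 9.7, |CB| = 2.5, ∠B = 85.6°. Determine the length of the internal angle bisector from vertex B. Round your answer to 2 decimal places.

2.92

By the law of cosines, |AC|² = |CB|² + |BA|² − 2·|CB|·|BA|·cos B = 96.619, so |AC| ≈ 9.8295.
The bisector from B has length 2·|CB|·|BA|·cos(∠B/2)/(|CB|+|BA|) ≈ 2.9169.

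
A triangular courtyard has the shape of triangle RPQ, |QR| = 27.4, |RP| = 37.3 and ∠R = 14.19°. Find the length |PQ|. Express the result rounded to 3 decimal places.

By the law of cosines, |PQ|² = |QR|² + |RP|² − 2·|QR|·|RP|·cos R = 160.38, so |PQ| ≈ 12.664.

12.664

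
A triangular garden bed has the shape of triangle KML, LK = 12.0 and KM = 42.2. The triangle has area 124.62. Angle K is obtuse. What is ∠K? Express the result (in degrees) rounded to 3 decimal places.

∠K ≈ 150.516°

From area = ½·LK·KM·sin K, we get sin K = 2·area/(LK·KM) ≈ 0.49218.
Taking the obtuse solution, ∠K ≈ 150.52°.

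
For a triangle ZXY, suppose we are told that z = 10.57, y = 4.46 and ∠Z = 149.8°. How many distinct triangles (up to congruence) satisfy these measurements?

y·sin Z = 4.46·sin(149.8°) ≈ 2.243.
Since ∠Z is not acute, a triangle exists only if z > y; here z > y, so there is exactly one triangle.

1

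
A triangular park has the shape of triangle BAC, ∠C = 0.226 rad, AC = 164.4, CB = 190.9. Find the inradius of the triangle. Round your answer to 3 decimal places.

17.440

By the law of cosines, BA² = AC² + CB² − 2·AC·CB·cos C = 2298.4, so BA ≈ 47.942.
Area = ½·AC·CB·sin C ≈ 3516.3.
Semiperimeter s = (164.4+190.9+47.942)/2 = 201.62.
Inradius = area/s = 3516.3/201.62 ≈ 17.44.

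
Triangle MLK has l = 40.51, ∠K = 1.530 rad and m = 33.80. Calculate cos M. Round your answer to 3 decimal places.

By the law of cosines, k² = m² + l² − 2·m·l·cos K = 2671.8, so k ≈ 51.69.
Law of cosines again: cos M = (l² + k² − m²)/(2·l·k) ≈ 0.75705, so ∠M ≈ 0.712 rad.

cos M ≈ 0.757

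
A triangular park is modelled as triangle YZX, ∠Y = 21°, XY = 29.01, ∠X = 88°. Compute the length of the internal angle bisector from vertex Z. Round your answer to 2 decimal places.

The third angle is ∠Z = 180° − ∠X − ∠Y = 71.00°.
Law of sines: ZX = XY·sin Y/sin Z ≈ 10.995.
Law of sines: YZ = XY·sin X/sin Z ≈ 30.663.
The bisector from Z has length 2·YZ·ZX·cos(∠Z/2)/(YZ+ZX) ≈ 13.178.

t_Z ≈ 13.18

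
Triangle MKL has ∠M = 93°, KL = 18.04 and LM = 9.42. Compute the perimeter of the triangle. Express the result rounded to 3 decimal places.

Law of sines: sin K = LM·sin M/KL ≈ 0.52146.
Since KL ≥ LM, only the acute value applies: ∠K ≈ 31.43°.
Then ∠L = 180° − ∠M − ∠K ≈ 55.57°.
Law of sines gives MK = KL·sin L/sin M ≈ 14.9.
Semiperimeter s = (18.04+9.42+14.9)/2 = 21.18.
Perimeter = 18.04 + 9.42 + 14.9 = 42.36.

perimeter ≈ 42.360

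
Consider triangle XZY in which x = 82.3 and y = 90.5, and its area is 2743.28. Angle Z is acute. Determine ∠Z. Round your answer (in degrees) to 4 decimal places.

47.4455

From area = ½·y·x·sin Z, we get sin Z = 2·area/(y·x) ≈ 0.73663.
Taking the acute solution, ∠Z ≈ 47.45°.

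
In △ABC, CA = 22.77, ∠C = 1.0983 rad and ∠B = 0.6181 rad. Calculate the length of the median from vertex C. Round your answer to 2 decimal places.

m_C ≈ 26.63

The third angle is ∠A = π − ∠B − ∠C = 1.4252 rad.
Law of sines: BC = CA·sin A/sin B ≈ 38.878.
Law of sines: AB = CA·sin C/sin B ≈ 34.988.
Median from C: ½√(2·BC² + 2·CA² − AB²) ≈ 26.626.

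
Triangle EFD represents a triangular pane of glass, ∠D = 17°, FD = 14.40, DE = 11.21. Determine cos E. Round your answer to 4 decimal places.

By the law of cosines, EF² = FD² + DE² − 2·FD·DE·cos D = 24.283, so EF ≈ 4.9278.
Law of cosines again: cos E = (DE² + EF² − FD²)/(2·DE·EF) ≈ -0.51966, so ∠E ≈ 121.31°.

-0.5197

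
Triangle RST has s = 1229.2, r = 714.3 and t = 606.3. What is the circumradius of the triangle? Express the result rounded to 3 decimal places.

By the law of cosines, cos R = (s² + t² − r²) / (2·s·t) ≈ 0.91800, so ∠R ≈ 23.36°.
Circumradius = r/(2 sin R) ≈ 900.59.

900.585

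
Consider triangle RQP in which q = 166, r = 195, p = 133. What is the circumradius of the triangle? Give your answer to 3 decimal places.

By the law of cosines, cos R = (q² + p² − r²) / (2·q·p) ≈ 0.16351, so ∠R ≈ 80.59°.
Circumradius = r/(2 sin R) ≈ 98.83.

98.830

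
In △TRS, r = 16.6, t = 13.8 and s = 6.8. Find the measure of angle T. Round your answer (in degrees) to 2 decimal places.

∠T ≈ 54.42°

By the law of cosines, cos T = (r² + s² − t²) / (2·r·s) ≈ 0.58186, so ∠T ≈ 54.42°.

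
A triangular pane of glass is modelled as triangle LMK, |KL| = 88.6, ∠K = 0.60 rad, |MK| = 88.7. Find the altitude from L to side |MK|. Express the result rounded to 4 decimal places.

By the law of cosines, |LM|² = |MK|² + |KL|² − 2·|MK|·|KL|·cos K = 2745.3, so |LM| ≈ 52.396.
Area = ½·|MK|·|KL|·sin K ≈ 2218.7.
The altitude from L has length 2·area/|MK| ≈ 50.027.

50.0273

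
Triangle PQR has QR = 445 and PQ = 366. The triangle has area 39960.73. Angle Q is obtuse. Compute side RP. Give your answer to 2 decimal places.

From area = ½·PQ·QR·sin Q, we get sin Q = 2·area/(PQ·QR) ≈ 0.49071.
Taking the obtuse solution, ∠Q ≈ 2.629 rad.
Law of cosines then gives RP ≈ 784.73.

784.73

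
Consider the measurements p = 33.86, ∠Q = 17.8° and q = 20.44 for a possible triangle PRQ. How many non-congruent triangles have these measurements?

2

p·sin Q = 33.86·sin(17.8°) ≈ 10.35.
Since p sin Q < q < p (10.35 < 20.44 < 33.86), two triangles exist.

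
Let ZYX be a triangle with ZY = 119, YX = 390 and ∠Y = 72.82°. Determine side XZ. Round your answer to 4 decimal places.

372.6182

By the law of cosines, XZ² = ZY² + YX² − 2·ZY·YX·cos Y = 1.3884e+05, so XZ ≈ 372.62.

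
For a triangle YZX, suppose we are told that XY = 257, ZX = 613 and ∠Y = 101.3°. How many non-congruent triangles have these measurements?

XY·sin Y = 257·sin(101.3°) ≈ 252.
Since ∠Y is not acute, a triangle exists only if ZX > XY; here ZX > XY, so there is exactly one triangle.

1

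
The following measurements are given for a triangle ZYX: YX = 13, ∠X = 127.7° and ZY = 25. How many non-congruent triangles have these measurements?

1

YX·sin X = 13·sin(127.7°) ≈ 10.29.
Since ∠X is not acute, a triangle exists only if ZY > YX; here ZY > YX, so there is exactly one triangle.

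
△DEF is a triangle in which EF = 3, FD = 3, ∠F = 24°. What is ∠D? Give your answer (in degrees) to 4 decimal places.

78.0000

By the law of cosines, DE² = EF² + FD² − 2·EF·FD·cos F = 1.5562, so DE ≈ 1.2475.
Law of cosines again: cos D = (FD² + DE² − EF²)/(2·FD·DE) ≈ 0.20791, so ∠D ≈ 78.00°.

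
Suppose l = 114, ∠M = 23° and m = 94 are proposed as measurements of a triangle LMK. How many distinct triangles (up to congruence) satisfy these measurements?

2

l·sin M = 114·sin(23°) ≈ 44.54.
Since l sin M < m < l (44.54 < 94 < 114), two triangles exist.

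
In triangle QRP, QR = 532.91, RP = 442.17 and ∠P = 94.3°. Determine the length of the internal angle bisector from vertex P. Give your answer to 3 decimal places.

Law of sines: sin Q = RP·sin P/QR ≈ 0.82739.
Since QR ≥ RP, only the acute value applies: ∠Q ≈ 55.83°.
Then ∠R = 180° − ∠P − ∠Q ≈ 29.87°.
Law of sines gives PQ = QR·sin R/sin P ≈ 266.14.
The bisector from P has length 2·RP·PQ·cos(∠P/2)/(RP+PQ) ≈ 225.98.

t_P ≈ 225.980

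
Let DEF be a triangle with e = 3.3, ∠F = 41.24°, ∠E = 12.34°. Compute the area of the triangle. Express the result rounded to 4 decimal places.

13.5152

The third angle is ∠D = 180° − ∠E − ∠F = 126.42°.
Law of sines: d = e·sin D/sin E ≈ 12.425.
Law of sines: f = e·sin F/sin E ≈ 10.179.
Area = ½·e·d·sin F ≈ 13.515.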